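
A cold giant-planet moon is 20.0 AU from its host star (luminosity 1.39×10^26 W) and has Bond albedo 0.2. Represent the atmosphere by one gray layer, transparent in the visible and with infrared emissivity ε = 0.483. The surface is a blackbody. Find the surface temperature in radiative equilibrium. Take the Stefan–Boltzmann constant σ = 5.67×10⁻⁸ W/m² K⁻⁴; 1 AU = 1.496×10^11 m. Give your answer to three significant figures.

49.0 kelvin

Orbital distance: d = 20.0 AU = 2.992×10^12 m.
S = L/(4πd²) = 1.236 W/m².
Effective emission temperature (TOA balance): σT_e⁴ = S(1−α)/4 = 0.2471 W/m² → T_e = 45.69 K.
The surface balance (absorbed SW + ε·downward IR = σT_s⁴) with T_a⁴ = T_s⁴/2 reduces to T_s = T_e·[2/(2−ε)]^¼ = 48.96 K.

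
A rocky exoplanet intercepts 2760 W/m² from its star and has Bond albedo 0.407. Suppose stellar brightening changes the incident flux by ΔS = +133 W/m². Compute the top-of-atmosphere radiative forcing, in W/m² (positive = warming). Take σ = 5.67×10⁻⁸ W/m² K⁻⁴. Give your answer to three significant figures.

19.7 W/m²

TOA radiative forcing: ΔF = (1−α)ΔS/4 = 0.593·(+133)/4 = 19.72 W/m².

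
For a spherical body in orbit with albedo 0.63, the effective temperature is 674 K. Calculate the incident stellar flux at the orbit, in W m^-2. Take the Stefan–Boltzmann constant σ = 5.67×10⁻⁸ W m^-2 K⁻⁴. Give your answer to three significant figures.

Invert the energy balance for S: S = 4σT⁴/(1−α).
The emitted flux is σT⁴ = 11700 W m^-2.
S = 4·11700/0.37 = 1.265×10^5 W m^-2.

1.26×10^5 W m^-2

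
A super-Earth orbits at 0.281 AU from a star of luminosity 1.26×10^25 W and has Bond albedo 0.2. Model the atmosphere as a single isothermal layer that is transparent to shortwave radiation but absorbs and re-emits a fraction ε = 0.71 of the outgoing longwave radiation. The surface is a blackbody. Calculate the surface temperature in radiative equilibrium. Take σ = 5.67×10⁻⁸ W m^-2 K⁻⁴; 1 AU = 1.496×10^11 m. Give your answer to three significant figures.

236 K

Orbital distance: d = 0.281 AU = 4.204×10^10 m.
Flux at the orbit: S = L/(4πd²) = 1.26×10^25/(4π·(4.20×10^10)²) = 567.4 W m^-2.
The planet radiates to space at T_e = [S(1−α)/(4σ)]^(1/4) = 211.5 K.
For a single slab of emissivity ε, T_s⁴ = 2T_e⁴/(2−ε); thus T_s = 211.5·(1.55)^(1/4) = 236.0 K.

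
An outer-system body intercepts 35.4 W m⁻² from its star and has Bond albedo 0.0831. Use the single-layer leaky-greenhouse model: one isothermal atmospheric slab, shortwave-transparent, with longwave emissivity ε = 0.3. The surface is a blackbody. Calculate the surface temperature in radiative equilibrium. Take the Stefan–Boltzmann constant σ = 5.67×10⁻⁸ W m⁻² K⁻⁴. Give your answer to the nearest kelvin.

At the top of the atmosphere, σT_e⁴ = S(1−α)/4 = 8.115 W m⁻², giving T_e = 109.4 K.
Surface balance with a leaky layer gives σT_s⁴ = σT_e⁴·2/(2−ε), so T_s = T_e·[2/(2−0.3)]^(1/4) = 113.9 K.

114 K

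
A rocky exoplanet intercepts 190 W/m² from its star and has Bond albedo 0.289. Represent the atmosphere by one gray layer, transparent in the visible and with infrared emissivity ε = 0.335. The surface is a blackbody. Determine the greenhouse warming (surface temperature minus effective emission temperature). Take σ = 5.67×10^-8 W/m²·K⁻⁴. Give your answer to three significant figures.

7.33 K

The planet radiates to space at T_e = [S(1−α)/(4σ)]^(1/4) = 156.2 K.
For a single slab of emissivity ε, T_s⁴ = 2T_e⁴/(2−ε); thus T_s = 156.2·(1.201)^(1/4) = 163.5 K.
Greenhouse warming: T_s − T_e = 7.326 K.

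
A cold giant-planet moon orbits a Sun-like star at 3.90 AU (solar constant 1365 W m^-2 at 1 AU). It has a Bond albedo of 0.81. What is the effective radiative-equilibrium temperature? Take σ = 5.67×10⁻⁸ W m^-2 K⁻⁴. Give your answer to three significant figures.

Irradiance scales as 1/d², so S = 1365 W m^-2 × (1/3.90)² = 89.74 W m^-2.
The planet absorbs (1−α)S over its disc πR² and re-emits over 4πR², so the mean absorbed flux is (1−0.81)·89.74/4 = 4.263 W m^-2.
Set σT⁴ = 4.263 → T = (4.263/σ)^(1/4) = 93.12 K.

93.1 K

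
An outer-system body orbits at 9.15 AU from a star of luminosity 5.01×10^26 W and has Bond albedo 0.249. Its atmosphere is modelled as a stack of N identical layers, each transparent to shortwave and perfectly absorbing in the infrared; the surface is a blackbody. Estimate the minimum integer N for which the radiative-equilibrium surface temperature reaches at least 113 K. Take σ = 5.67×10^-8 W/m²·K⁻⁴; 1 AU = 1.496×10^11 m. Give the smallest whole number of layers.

2

Orbital distance: d = 9.15 AU = 1.369×10^12 m.
Spreading L over a sphere of radius d: S = 5.01×10^26/(4π·1.37×10^12²) = 21.28 W/m².
OLR = S(1−α)/4 = 3.995 W/m²; the top layer radiates at T_e = 91.62 K.
T_s = (N+1)^(1/4)·T_e ≥ 113 K requires N+1 ≥ (T_s/T_e)⁴ = (113/91.62)⁴ = 2.314.
So N ≥ 1.314; the smallest integer is N = 2.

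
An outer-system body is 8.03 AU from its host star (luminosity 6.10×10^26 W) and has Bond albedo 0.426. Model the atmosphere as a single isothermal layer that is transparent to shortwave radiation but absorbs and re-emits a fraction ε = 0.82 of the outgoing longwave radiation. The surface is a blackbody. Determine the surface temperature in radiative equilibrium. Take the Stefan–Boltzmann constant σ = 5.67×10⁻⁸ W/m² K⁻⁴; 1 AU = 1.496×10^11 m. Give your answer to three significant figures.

110 K

d = 8.03 × 1.496×10^11 m = 1.201×10^12 m.
Flux at the orbit: S = L/(4πd²) = 6.10×10^26/(4π·(1.20×10^12)²) = 33.64 W/m².
At the top of the atmosphere, σT_e⁴ = S(1−α)/4 = 4.827 W/m², giving T_e = 96.06 K.
For a single slab of emissivity ε, T_s⁴ = 2T_e⁴/(2−ε); thus T_s = 96.06·(1.695)^(1/4) = 109.6 K.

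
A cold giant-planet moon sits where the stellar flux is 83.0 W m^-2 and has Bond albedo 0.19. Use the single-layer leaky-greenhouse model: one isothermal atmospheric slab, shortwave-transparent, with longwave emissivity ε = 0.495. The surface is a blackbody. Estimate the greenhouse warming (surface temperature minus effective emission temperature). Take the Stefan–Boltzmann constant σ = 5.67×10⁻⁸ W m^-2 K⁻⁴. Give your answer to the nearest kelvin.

The planet radiates to space at T_e = [S(1−α)/(4σ)]^(1/4) = 131.2 K.
The surface balance (absorbed SW + ε·downward IR = σT_s⁴) with T_a⁴ = T_s⁴/2 reduces to T_s = T_e·[2/(2−ε)]^¼ = 140.9 K.
The atmosphere warms the surface by 9.667 K.

10 kelvin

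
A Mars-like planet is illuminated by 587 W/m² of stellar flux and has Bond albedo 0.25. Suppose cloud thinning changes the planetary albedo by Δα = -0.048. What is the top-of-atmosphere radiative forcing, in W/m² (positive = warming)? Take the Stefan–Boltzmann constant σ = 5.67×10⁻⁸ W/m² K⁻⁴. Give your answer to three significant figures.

TOA radiative forcing: ΔF = −S·Δα/4 = −587.0·(-0.048)/4 = 7.044 W/m².

7.04 W/m²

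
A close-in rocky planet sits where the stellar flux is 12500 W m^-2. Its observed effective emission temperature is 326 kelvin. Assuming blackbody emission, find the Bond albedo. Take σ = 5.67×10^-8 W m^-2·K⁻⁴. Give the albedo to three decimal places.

Rearranging the radiative balance, α = 1 − 4σT⁴/S.
4σT⁴ = 4·5.67×10⁻⁸·(326)⁴ = 2562 W m^-2.
1−α = 2562/12500 = 0.2049, so α = 0.7951.

0.795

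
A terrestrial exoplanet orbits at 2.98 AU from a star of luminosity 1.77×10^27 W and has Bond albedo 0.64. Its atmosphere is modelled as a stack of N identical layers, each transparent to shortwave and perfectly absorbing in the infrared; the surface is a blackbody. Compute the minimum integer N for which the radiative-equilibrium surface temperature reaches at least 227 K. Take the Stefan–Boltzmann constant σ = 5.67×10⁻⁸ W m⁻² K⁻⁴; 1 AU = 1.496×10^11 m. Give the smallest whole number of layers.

2

Orbital distance: d = 2.98 AU = 4.458×10^11 m.
S = L/(4πd²) = 708.7 W m⁻².
OLR = S(1−α)/4 = 63.78 W m⁻²; the top layer radiates at T_e = 183.1 K.
T_s = (N+1)^(1/4)·T_e ≥ 227 K requires N+1 ≥ (T_s/T_e)⁴ = (227/183.1)⁴ = 2.360.
The minimum whole number is N = 2.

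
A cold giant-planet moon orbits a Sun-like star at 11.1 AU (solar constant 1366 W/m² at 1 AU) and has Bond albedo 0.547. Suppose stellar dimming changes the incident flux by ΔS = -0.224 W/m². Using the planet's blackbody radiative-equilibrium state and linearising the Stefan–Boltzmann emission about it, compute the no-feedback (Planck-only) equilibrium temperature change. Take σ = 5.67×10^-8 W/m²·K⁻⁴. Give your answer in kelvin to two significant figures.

By the inverse-square law, S = 1366/11.1² = 11.09 W/m².
Reference equilibrium: T_e = [S(1−α)/(4σ)]^(1/4) = 68.60 K.
TOA radiative forcing: ΔF = (1−α)ΔS/4 = 0.453·(-0.224)/4 = -0.02537 W/m².
Linearising σT⁴ gives d(σT⁴)/dT = 4σT_e³ = 0.07321 W/m² per K.
So ΔT₀ = -0.02537/0.07321 = -0.346 K.

-0.35 kelvin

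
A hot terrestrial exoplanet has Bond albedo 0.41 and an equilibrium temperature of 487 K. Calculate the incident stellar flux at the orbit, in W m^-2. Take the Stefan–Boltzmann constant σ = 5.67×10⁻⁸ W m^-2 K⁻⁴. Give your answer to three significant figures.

21600 W m^-2

From S(1−α)/4 = σT⁴: S = 4σT⁴/(1−α).
The emitted flux is σT⁴ = 3189 W m^-2.
So S = 4×3189/(1−0.41) = 21620 W m^-2.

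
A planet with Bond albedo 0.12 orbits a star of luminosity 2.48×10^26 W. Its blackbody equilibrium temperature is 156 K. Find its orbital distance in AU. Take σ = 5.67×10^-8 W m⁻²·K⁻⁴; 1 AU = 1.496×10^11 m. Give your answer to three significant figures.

2.40 AU

Required flux: S = 4σT⁴/(1−α) = 152.6 W m⁻².
Then d = [L/(4πS)]^(1/2) = 3.596×10^11 m, i.e. 2.404 AU.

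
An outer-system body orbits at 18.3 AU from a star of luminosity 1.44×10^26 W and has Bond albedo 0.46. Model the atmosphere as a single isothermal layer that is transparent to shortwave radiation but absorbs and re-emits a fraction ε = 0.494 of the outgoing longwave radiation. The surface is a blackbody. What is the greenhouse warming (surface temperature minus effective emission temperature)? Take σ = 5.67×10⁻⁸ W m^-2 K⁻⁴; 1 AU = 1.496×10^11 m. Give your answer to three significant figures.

3.21 K

d = 18.3 × 1.496×10^11 m = 2.738×10^12 m.
S = L/(4πd²) = 1.529 W m^-2.
The planet radiates to space at T_e = [S(1−α)/(4σ)]^(1/4) = 43.68 K.
The surface balance (absorbed SW + ε·downward IR = σT_s⁴) with T_a⁴ = T_s⁴/2 reduces to T_s = T_e·[2/(2−ε)]^¼ = 46.89 K.
The atmosphere warms the surface by 3.210 K.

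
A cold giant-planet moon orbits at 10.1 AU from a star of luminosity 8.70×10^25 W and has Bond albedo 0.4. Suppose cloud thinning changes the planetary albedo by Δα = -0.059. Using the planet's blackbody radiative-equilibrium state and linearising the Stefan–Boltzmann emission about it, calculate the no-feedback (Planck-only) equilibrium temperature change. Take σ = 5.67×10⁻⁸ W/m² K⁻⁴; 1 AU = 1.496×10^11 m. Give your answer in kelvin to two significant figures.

1.3 K

Orbital distance: d = 10.1 AU = 1.511×10^12 m.
Flux at the orbit: S = L/(4πd²) = 8.70×10^25/(4π·(1.51×10^12)²) = 3.033 W/m².
Unperturbed T_e = [3.033·(1−0.4)/(4σ)]^¼ = 53.22 K.
The change in absorbed flux is Δ[S(1−α)/4] = −SΔα/4 = 0.04473 W/m².
Planck response: λ_P = 4σT_e³ = 4·5.67×10⁻⁸·(53.22)³ = 0.03419 W/m²/K.
So ΔT₀ = 0.04473/0.03419 = 1.31 K.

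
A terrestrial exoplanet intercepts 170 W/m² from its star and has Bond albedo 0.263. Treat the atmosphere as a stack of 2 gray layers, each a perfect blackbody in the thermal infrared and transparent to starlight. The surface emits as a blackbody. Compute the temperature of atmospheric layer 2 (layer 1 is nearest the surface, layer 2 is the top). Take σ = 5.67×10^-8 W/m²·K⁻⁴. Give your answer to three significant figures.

153 K

Top-of-atmosphere balance: σT_e⁴ = S(1−α)/4 = 31.32 W/m² → T_e = 153.3 K.
Each opaque layer satisfies 2T_j⁴ = T_{j−1}⁴ + T_{j+1}⁴, giving T_k⁴ = (N+1−k)T_e⁴.
T_2 = (1)^(1/4)·153.3 = 153.3 K.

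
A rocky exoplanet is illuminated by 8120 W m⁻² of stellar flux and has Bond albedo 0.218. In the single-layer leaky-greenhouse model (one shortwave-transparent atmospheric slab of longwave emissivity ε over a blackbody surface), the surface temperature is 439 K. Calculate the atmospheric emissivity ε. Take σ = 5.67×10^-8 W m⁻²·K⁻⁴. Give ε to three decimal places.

TOA balance gives T_e = 409.1 K.
Since (2−ε)/2 = (T_e/T_s)⁴ = 0.7538, ε = 0.4924.

0.492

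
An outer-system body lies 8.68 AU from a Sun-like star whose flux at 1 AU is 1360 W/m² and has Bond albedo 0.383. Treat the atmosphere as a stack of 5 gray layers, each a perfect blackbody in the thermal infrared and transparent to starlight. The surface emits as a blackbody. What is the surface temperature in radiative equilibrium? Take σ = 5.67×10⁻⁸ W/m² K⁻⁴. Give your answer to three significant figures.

131 K

Flux at the orbit: S = 1360/(8.68)² = 18.05 W/m².
The effective emission temperature is T_e = [S(1−α)/(4σ)]^¼ = 83.71 K.
For an N-layer opaque stack, T_s⁴ = (N+1)T_e⁴, hence T_s = (6)^(1/4)×83.71 K = 131.0 K.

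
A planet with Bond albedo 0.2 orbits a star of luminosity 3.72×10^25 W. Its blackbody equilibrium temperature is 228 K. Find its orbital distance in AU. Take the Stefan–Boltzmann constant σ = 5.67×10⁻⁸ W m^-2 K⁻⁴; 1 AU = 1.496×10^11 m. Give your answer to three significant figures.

Energy balance gives S = 4σT⁴/(1−α) = 766.1 W m^-2.
S = L/(4πd²) → d = √(L/4πS) = √(3.72×10^25/(4π·766.1)) = 6.216×10^10 m = 0.4155 AU.

0.416 AU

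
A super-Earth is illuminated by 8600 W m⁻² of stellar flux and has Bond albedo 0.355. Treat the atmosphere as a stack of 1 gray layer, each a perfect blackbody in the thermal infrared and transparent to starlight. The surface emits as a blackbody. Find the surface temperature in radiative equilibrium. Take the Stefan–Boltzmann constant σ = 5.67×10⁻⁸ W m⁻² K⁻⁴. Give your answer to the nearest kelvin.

OLR = S(1−α)/4 = 1387 W m⁻²; the top layer radiates at T_e = 395.5 K.
Layer-by-layer balance gives σT_s⁴ = (N+1)σT_e⁴, so T_s = 2^¼·395.5 = 470.3 K.

470 K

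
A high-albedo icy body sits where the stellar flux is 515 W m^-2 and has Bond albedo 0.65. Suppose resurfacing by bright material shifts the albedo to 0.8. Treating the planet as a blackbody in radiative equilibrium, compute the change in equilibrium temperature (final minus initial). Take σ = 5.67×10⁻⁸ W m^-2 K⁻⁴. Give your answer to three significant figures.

Before: T₁ = [515.0·0.35/(4σ)]^(1/4) = 167.9 K.
After:  T₂ = [515.0·0.2/(4σ)]^(1/4) = 146.0 K.
Change: 146.0 − 167.9 = -21.92 K.

-21.9 kelvin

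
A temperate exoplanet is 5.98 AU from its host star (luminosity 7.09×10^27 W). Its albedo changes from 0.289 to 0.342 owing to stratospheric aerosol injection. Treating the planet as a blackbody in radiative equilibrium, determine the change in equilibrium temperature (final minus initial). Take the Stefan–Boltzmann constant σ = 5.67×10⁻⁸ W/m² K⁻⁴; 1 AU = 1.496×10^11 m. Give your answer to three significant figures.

Orbital distance: d = 5.98 AU = 8.946×10^11 m.
Flux at the orbit: S = L/(4πd²) = 7.09×10^27/(4π·(8.95×10^11)²) = 705.0 W/m².
With α = 0.289, T₁ = 216.8 K.
With α = 0.342, T₂ = 212.7 K.
ΔT = T₂ − T₁ = -4.159 K.

-4.16 kelvin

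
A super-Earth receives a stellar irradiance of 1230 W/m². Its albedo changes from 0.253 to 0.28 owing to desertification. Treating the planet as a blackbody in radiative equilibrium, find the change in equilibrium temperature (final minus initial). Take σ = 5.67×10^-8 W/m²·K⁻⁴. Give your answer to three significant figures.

-2.31 K

Initial: T₁ = [S(1−0.253)/(4σ)]^(1/4) = 252.3 K.
After:  T₂ = [1230·0.72/(4σ)]^(1/4) = 250.0 K.
ΔT = T₂ − T₁ = -2.311 K.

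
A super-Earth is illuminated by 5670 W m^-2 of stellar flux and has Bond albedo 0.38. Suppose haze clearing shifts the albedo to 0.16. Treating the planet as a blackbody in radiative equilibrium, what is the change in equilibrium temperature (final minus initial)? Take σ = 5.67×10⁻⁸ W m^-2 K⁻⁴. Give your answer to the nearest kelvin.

28 kelvin

Before: T₁ = [5670·0.62/(4σ)]^(1/4) = 352.8 K.
Final:   T₂ = [S(1−0.16)/(4σ)]^(1/4) = 380.7 K.
ΔT = T₂ − T₁ = 27.83 K.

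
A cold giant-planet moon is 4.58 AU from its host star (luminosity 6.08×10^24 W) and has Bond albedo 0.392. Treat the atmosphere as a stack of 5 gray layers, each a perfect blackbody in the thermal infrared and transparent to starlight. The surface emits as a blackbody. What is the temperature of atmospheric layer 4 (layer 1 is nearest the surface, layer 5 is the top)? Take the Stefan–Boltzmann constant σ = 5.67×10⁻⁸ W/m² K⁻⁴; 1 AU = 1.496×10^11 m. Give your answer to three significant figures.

48.5 K

d = 4.58 × 1.496×10^11 m = 6.852×10^11 m.
Spreading L over a sphere of radius d: S = 6.08×10^24/(4π·6.85×10^11²) = 1.031 W/m².
The effective emission temperature is T_e = [S(1−α)/(4σ)]^¼ = 40.77 K.
In the N-layer model, layer k (counted from the surface) has T_k = (N+1−k)^(1/4)·T_e.
T_4 = (2)^(1/4)·40.77 = 48.48 K.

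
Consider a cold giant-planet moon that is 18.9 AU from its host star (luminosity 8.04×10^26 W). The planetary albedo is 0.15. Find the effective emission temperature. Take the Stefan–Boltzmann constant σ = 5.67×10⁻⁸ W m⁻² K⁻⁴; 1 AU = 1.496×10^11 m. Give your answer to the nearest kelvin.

Orbital distance: d = 18.9 AU = 2.827×10^12 m.
Flux at the orbit: S = L/(4πd²) = 8.04×10^26/(4π·(2.83×10^12)²) = 8.003 W m⁻².
The planet absorbs (1−α)S over its disc πR² and re-emits over 4πR², so the mean absorbed flux is (1−0.15)·8.003/4 = 1.701 W m⁻².
Set σT⁴ = 1.701 → T = (1.701/σ)^(1/4) = 74.00 K.

74 K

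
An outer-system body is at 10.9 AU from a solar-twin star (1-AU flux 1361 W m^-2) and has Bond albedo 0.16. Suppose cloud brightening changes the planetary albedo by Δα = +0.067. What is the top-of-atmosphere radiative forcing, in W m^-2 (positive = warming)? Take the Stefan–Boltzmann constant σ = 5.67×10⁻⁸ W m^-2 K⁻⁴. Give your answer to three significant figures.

Flux at the orbit: S = 1361/(10.9)² = 11.46 W m^-2.
ΔF = −(S/4)Δα = −(11.46/4)×(+0.067) = -0.1919 W m^-2.

-0.192 W m^-2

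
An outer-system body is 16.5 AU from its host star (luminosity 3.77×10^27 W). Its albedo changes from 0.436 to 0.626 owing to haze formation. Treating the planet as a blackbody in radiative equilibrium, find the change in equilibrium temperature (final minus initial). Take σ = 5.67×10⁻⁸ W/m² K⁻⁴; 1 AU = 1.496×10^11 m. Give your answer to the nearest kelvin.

Orbital distance: d = 16.5 AU = 2.468×10^12 m.
S = L/(4πd²) = 49.24 W/m².
With α = 0.436, T₁ = 105.2 K.
Final:   T₂ = [S(1−0.626)/(4σ)]^(1/4) = 94.93 K.
ΔT = T₂ − T₁ = -10.27 K.

-10 kelvin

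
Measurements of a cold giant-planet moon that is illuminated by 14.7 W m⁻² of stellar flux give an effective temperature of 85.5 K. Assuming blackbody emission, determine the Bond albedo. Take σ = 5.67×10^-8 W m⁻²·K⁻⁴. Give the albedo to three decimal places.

0.176

Rearranging the radiative balance, α = 1 − 4σT⁴/S.
σT⁴ = 3.030 W m⁻², so 4σT⁴ = 12.12 W m⁻².
Hence α = 1 − 12.12/14.70 = 0.1755.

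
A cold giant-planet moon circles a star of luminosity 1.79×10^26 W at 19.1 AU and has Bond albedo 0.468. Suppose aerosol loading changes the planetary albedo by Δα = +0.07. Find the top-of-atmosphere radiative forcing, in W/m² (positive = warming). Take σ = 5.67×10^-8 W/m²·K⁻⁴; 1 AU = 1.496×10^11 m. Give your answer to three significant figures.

-0.0305 W/m²

d = 19.1 × 1.496×10^11 m = 2.857×10^12 m.
S = L/(4πd²) = 1.745 W/m².
TOA radiative forcing: ΔF = −S·Δα/4 = −1.745·(+0.07)/4 = -0.03053 W/m².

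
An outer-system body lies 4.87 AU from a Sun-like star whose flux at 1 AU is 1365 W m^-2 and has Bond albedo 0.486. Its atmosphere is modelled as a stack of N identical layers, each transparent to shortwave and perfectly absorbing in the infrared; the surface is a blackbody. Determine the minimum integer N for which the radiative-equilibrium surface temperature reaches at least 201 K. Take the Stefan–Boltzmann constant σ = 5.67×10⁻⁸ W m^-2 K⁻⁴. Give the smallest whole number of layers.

12

By the inverse-square law, S = 1365/4.87² = 57.55 W m^-2.
OLR = S(1−α)/4 = 7.396 W m^-2; the top layer radiates at T_e = 106.9 K.
T_s = (N+1)^(1/4)·T_e ≥ 201 K requires N+1 ≥ (T_s/T_e)⁴ = (201/106.9)⁴ = 12.514.
Rounding up, N = 12.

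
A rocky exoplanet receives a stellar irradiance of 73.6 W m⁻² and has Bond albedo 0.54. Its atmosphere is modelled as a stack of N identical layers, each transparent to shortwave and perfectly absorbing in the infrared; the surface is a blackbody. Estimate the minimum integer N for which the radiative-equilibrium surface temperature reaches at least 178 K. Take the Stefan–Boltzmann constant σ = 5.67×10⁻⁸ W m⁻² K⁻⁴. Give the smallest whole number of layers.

The effective emission temperature is T_e = [S(1−α)/(4σ)]^¼ = 110.5 K.
T_s = (N+1)^(1/4)·T_e ≥ 178 K requires N+1 ≥ (T_s/T_e)⁴ = (178/110.5)⁴ = 6.725.
The minimum whole number is N = 6.

6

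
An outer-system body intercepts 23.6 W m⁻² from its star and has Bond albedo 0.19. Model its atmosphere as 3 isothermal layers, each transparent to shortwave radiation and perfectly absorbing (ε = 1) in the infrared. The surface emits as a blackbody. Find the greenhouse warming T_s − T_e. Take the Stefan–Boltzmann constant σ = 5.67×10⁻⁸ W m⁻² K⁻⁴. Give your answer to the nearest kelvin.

OLR = S(1−α)/4 = 4.779 W m⁻²; the top layer radiates at T_e = 95.82 K.
T_s = (N+1)^(1/4)·T_e = 135.5 K.
So the greenhouse effect raises the surface by 135.5 − 95.82 = 39.69 K.

40 kelvin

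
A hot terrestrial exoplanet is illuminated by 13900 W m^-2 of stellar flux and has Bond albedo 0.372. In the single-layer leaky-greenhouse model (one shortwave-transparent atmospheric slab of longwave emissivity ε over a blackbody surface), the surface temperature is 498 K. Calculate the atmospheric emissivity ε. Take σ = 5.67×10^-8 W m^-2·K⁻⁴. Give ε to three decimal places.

Effective temperature: T_e = [S(1−α)/(4σ)]^(1/4) = 442.9 K.
T_s⁴ = T_e⁴·2/(2−ε) → ε = 2 − 2(T_e/T_s)⁴ = 2 − 2·(442.9/498)⁴ = 0.7485.

0.748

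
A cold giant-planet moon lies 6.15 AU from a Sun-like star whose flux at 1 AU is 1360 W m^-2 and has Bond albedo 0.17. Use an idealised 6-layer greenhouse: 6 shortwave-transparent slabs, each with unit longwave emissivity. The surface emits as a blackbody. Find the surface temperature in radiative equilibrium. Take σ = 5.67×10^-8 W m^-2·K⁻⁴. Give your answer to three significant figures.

174 K

Irradiance scales as 1/d², so S = 1360 W m^-2 × (1/6.15)² = 35.96 W m^-2.
The effective emission temperature is T_e = [S(1−α)/(4σ)]^¼ = 107.1 K.
Layer-by-layer balance gives σT_s⁴ = (N+1)σT_e⁴, so T_s = 7^¼·107.1 = 174.2 K.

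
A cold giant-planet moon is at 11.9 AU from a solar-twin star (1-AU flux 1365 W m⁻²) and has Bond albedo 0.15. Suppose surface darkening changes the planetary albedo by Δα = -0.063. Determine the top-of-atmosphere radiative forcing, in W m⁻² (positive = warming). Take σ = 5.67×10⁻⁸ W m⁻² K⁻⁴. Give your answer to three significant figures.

Flux at the orbit: S = 1365/(11.9)² = 9.639 W m⁻².
The change in absorbed flux is Δ[S(1−α)/4] = −SΔα/4 = 0.1518 W m⁻².

0.152 W m⁻²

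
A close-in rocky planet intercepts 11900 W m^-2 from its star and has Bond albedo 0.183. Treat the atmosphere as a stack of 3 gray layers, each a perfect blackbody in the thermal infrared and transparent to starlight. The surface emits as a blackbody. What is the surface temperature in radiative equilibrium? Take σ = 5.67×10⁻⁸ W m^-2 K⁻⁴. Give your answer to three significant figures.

643 K

Top-of-atmosphere balance: σT_e⁴ = S(1−α)/4 = 2431 W m^-2 → T_e = 455.0 K.
For an N-layer opaque stack, T_s⁴ = (N+1)T_e⁴, hence T_s = (4)^(1/4)×455.0 K = 643.5 K.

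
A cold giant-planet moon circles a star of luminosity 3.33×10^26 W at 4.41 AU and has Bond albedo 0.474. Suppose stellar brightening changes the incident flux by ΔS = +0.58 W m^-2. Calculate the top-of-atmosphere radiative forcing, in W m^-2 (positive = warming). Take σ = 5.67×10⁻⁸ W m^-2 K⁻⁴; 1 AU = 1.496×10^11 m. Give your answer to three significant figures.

0.0763 W m^-2

Orbital distance: d = 4.41 AU = 6.597×10^11 m.
Flux at the orbit: S = L/(4πd²) = 3.33×10^26/(4π·(6.60×10^11)²) = 60.88 W m^-2.
Only a fraction (1−α) is absorbed and it's spread over 4πR², so ΔF = (1−α)ΔS/4 = 0.07627 W m^-2.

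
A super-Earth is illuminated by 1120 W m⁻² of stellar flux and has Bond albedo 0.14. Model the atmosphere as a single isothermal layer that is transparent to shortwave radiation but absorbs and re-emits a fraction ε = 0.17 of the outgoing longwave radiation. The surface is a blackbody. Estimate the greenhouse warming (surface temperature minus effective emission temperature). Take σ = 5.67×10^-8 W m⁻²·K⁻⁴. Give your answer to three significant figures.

At the top of the atmosphere, σT_e⁴ = S(1−α)/4 = 240.8 W m⁻², giving T_e = 255.3 K.
For a single slab of emissivity ε, T_s⁴ = 2T_e⁴/(2−ε); thus T_s = 255.3·(1.093)^(1/4) = 261.0 K.
The atmosphere warms the surface by 5.733 K.

5.73 kelvin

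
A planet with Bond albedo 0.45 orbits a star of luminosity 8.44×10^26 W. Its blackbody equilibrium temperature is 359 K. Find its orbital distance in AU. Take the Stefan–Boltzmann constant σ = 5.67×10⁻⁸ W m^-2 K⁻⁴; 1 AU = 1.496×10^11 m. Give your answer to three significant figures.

The flux needed for this T is 4σT⁴/(1−0.45) = 6849 W m^-2.
From L = 4πd²S, d = √(8.44×10^26/(4π·6849)) = 9.902×10^10 m = 0.6619 AU.

0.662 AU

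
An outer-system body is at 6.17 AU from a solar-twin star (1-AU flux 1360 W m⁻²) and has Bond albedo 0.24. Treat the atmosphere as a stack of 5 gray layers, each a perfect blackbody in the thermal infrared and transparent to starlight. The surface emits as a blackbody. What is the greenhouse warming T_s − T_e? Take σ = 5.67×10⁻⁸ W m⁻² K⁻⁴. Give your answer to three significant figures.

By the inverse-square law, S = 1360/6.17² = 35.72 W m⁻².
Top-of-atmosphere balance: σT_e⁴ = S(1−α)/4 = 6.788 W m⁻² → T_e = 104.6 K.
T_s = (N+1)^(1/4)·T_e = 163.7 K.
Warming: T_s − T_e = 59.11 K.

59.1 kelvin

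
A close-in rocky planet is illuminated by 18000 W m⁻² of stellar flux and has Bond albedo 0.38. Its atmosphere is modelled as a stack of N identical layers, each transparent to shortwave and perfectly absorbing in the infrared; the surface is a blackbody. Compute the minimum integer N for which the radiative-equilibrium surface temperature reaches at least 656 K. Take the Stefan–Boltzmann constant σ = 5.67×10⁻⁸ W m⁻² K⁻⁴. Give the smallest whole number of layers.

3

The effective emission temperature is T_e = [S(1−α)/(4σ)]^¼ = 471.0 K.
T_s = (N+1)^(1/4)·T_e ≥ 656 K requires N+1 ≥ (T_s/T_e)⁴ = (656/471.0)⁴ = 3.764.
So N ≥ 2.764; the smallest integer is N = 3.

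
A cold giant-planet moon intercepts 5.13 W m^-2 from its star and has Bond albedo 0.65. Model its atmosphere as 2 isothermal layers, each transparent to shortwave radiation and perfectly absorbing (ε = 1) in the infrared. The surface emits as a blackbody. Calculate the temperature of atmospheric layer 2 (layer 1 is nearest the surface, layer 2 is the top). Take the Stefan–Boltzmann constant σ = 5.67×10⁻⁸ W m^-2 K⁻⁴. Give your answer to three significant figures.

53.0 kelvin

Top-of-atmosphere balance: σT_e⁴ = S(1−α)/4 = 0.4489 W m^-2 → T_e = 53.04 K.
In the N-layer model, layer k (counted from the surface) has T_k = (N+1−k)^(1/4)·T_e.
T_2 = (1)^(1/4)·53.04 = 53.04 K.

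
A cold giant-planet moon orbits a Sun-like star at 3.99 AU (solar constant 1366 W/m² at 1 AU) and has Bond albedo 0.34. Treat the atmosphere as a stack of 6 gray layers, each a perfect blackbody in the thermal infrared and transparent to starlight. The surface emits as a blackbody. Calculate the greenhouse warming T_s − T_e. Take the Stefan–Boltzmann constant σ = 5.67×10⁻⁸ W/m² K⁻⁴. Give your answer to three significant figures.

Irradiance scales as 1/d², so S = 1366 W/m² × (1/3.99)² = 85.80 W/m².
OLR = S(1−α)/4 = 14.16 W/m²; the top layer radiates at T_e = 125.7 K.
T_s = (N+1)^(1/4)·T_e = 204.5 K.
So the greenhouse effect raises the surface by 204.5 − 125.7 = 78.76 K.

78.8 K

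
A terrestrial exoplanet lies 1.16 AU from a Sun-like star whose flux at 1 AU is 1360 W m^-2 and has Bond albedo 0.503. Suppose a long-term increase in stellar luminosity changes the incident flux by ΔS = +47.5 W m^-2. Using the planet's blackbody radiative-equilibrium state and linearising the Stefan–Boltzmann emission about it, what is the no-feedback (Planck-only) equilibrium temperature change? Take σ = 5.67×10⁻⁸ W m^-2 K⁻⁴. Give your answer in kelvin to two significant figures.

Irradiance scales as 1/d², so S = 1360 W m^-2 × (1/1.16)² = 1011 W m^-2.
The baseline emission temperature is T_e = 216.9 K.
ΔF = Δ[S(1−α)]/4 = (1−0.503)·+47.5/4 = 5.902 W m^-2.
The Planck feedback parameter is 4σT_e³ = 2.316 W m^-2/K.
ΔT₀ = ΔF/λ_P = 5.902/2.316 = 2.55 K.

2.5 K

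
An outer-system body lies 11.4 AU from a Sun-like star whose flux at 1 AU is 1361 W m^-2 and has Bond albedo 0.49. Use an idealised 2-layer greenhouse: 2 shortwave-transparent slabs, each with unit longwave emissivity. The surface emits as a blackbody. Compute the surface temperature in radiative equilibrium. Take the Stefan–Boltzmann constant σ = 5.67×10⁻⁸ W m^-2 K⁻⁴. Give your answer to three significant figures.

Irradiance scales as 1/d², so S = 1361 W m^-2 × (1/11.4)² = 10.47 W m^-2.
Top-of-atmosphere balance: σT_e⁴ = S(1−α)/4 = 1.335 W m^-2 → T_e = 69.66 K.
For an N-layer opaque stack, T_s⁴ = (N+1)T_e⁴, hence T_s = (3)^(1/4)×69.66 K = 91.68 K.

91.7 kelvin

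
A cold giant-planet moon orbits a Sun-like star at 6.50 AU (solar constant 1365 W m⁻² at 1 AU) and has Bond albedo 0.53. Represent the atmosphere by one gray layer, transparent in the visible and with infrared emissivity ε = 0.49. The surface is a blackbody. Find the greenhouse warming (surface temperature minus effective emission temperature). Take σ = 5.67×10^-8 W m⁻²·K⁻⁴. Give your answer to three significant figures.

Irradiance scales as 1/d², so S = 1365 W m⁻² × (1/6.50)² = 32.31 W m⁻².
The planet radiates to space at T_e = [S(1−α)/(4σ)]^(1/4) = 90.46 K.
Surface balance with a leaky layer gives σT_s⁴ = σT_e⁴·2/(2−ε), so T_s = T_e·[2/(2−0.49)]^(1/4) = 97.04 K.
Greenhouse warming: T_s − T_e = 6.584 K.

6.58 K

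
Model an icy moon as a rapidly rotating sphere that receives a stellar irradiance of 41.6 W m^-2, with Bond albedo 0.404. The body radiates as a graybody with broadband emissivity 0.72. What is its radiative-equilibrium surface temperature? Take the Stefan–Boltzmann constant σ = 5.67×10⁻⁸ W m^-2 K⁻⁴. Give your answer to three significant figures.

111 K

The planet absorbs (1−α)S over its disc πR² and re-emits over 4πR², so the mean absorbed flux is (1−0.404)·41.60/4 = 6.198 W m^-2.
Radiative balance εσT⁴ = 6.198 gives T = [6.198/(0.72·σ)]^(1/4) = 111.0 K.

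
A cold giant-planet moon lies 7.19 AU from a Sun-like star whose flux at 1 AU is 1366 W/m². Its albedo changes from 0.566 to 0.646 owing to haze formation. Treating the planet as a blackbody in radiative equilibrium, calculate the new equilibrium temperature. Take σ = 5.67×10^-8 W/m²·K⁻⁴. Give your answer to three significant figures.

80.1 kelvin

Irradiance scales as 1/d², so S = 1366 W/m² × (1/7.19)² = 26.42 W/m².
With the new albedo, S(1−α₂)/4 = 2.338 W/m², so T₂ = 80.14 K.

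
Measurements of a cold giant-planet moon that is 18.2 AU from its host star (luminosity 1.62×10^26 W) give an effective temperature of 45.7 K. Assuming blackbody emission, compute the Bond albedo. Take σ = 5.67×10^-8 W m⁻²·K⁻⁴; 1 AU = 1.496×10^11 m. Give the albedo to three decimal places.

Orbital distance: d = 18.2 AU = 2.723×10^12 m.
Flux at the orbit: S = L/(4πd²) = 1.62×10^26/(4π·(2.72×10^12)²) = 1.739 W m⁻².
Energy balance: S(1−α)/4 = σT⁴, so 1−α = 4σT⁴/S.
4σT⁴ = 4·5.67×10⁻⁸·(45.7)⁴ = 0.9893 W m⁻².
1−α = 0.9893/1.739 = 0.5689, so α = 0.4311.

0.431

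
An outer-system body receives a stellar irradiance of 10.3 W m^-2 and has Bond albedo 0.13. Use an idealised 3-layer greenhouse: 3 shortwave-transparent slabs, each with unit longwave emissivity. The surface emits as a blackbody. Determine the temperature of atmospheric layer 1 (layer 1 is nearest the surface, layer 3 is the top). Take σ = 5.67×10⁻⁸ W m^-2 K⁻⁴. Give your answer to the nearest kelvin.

104 kelvin

OLR = S(1−α)/4 = 2.240 W m^-2; the top layer radiates at T_e = 79.28 K.
The net upward flux σT_e⁴ is constant between every pair of levels, so T_k⁴ = (N+1−k)T_e⁴.
With k = 1: T_1 = (3+1−1)^¼·79.28 K = 104.3 K.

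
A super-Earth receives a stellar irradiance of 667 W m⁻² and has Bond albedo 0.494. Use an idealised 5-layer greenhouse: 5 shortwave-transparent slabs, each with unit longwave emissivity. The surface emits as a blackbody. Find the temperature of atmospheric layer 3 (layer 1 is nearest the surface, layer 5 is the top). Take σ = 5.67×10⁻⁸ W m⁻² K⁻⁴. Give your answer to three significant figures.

OLR = S(1−α)/4 = 84.38 W m⁻²; the top layer radiates at T_e = 196.4 K.
In the N-layer model, layer k (counted from the surface) has T_k = (N+1−k)^(1/4)·T_e.
With k = 3: T_3 = (5+1−3)^¼·196.4 K = 258.5 K.

258 K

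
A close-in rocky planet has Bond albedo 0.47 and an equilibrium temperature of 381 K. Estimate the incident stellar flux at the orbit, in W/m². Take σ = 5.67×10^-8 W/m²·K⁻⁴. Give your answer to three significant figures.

From S(1−α)/4 = σT⁴: S = 4σT⁴/(1−α).
The emitted flux is σT⁴ = 1195 W/m².
S = 4·1195/0.53 = 9017 W/m².

9020 W/m²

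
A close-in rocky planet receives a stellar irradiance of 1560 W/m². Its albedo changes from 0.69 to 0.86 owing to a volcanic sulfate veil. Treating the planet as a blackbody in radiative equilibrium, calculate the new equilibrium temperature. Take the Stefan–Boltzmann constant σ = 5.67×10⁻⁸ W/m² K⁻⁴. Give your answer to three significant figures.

176 K

T₂ = [S(1−α₂)/(4σ)]^(1/4) = [1560·0.14/(4σ)]^(1/4) = 176.2 K.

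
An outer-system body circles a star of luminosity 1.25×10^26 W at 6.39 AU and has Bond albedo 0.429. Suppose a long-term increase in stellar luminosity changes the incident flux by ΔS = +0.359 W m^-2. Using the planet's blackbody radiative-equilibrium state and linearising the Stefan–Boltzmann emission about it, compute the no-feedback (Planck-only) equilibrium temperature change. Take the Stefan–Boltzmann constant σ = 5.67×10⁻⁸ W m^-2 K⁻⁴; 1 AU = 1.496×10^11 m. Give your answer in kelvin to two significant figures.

0.60 kelvin

Orbital distance: d = 6.39 AU = 9.559×10^11 m.
S = L/(4πd²) = 10.89 W m^-2.
Unperturbed T_e = [10.89·(1−0.429)/(4σ)]^¼ = 72.35 K.
TOA radiative forcing: ΔF = (1−α)ΔS/4 = 0.571·(+0.359)/4 = 0.05125 W m^-2.
Linearising σT⁴ gives d(σT⁴)/dT = 4σT_e³ = 0.08590 W m^-2 per K.
ΔT₀ = ΔF/λ_P = 0.05125/0.08590 = 0.597 K.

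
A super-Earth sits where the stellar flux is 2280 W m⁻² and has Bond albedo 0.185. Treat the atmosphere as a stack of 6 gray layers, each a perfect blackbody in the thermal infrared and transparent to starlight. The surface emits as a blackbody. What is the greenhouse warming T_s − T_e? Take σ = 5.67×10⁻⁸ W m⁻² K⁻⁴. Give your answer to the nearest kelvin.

Top-of-atmosphere balance: σT_e⁴ = S(1−α)/4 = 464.5 W m⁻² → T_e = 300.9 K.
T_s = (N+1)^(1/4)·T_e = 489.4 K.
So the greenhouse effect raises the surface by 489.4 − 300.9 = 188.5 K.

189 K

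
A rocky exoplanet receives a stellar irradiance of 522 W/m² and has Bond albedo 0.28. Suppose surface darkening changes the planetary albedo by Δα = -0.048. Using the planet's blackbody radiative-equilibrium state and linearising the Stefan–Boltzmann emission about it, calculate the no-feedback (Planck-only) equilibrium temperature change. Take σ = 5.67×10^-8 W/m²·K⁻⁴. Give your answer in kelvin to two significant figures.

Reference equilibrium: T_e = [S(1−α)/(4σ)]^(1/4) = 201.8 K.
The change in absorbed flux is Δ[S(1−α)/4] = −SΔα/4 = 6.264 W/m².
The Planck feedback parameter is 4σT_e³ = 1.863 W/m²/K.
ΔT₀ = ΔF/λ_P = 6.264/1.863 = 3.36 K.

3.4 K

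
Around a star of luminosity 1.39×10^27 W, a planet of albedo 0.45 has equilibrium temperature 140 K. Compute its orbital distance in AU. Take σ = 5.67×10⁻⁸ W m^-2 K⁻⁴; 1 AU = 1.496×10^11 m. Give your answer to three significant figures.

The flux needed for this T is 4σT⁴/(1−0.45) = 158.4 W m^-2.
S = L/(4πd²) → d = √(L/4πS) = √(1.39×10^27/(4π·158.4)) = 8.356×10^11 m = 5.586 AU.

5.59 AU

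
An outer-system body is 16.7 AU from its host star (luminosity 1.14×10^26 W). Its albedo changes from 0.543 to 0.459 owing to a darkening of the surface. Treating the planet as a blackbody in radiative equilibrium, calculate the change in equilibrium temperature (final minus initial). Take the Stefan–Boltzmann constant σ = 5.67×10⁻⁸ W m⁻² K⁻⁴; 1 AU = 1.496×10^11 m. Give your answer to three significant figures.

d = 16.7 × 1.496×10^11 m = 2.498×10^12 m.
Spreading L over a sphere of radius d: S = 1.14×10^26/(4π·2.50×10^12²) = 1.453 W m⁻².
With α = 0.543, T₁ = 41.37 K.
With α = 0.459, T₂ = 43.15 K.
ΔT = T₂ − T₁ = 1.782 K.

1.78 K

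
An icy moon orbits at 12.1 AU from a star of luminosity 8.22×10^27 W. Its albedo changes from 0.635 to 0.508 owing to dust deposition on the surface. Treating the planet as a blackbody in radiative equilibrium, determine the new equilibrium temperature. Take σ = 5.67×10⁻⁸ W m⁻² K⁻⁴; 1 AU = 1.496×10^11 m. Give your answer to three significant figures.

144 K

Orbital distance: d = 12.1 AU = 1.810×10^12 m.
S = L/(4πd²) = 199.6 W m⁻².
New equilibrium: T₂ = [(1−0.508)·199.6/(4σ)]^(1/4) = 144.3 K.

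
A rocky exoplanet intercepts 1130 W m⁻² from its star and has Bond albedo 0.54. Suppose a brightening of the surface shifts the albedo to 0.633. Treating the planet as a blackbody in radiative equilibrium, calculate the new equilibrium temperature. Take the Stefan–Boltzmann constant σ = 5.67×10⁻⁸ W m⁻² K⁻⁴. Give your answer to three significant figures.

207 K

T₂ = [S(1−α₂)/(4σ)]^(1/4) = [1130·0.367/(4σ)]^(1/4) = 206.8 K.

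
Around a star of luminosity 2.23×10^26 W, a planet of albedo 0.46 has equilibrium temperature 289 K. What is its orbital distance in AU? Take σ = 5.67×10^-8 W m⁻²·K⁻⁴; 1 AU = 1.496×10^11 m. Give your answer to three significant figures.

Energy balance gives S = 4σT⁴/(1−α) = 2930 W m⁻².
S = L/(4πd²) → d = √(L/4πS) = √(2.23×10^26/(4π·2930)) = 7.783×10^10 m = 0.5202 AU.

0.520 AU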